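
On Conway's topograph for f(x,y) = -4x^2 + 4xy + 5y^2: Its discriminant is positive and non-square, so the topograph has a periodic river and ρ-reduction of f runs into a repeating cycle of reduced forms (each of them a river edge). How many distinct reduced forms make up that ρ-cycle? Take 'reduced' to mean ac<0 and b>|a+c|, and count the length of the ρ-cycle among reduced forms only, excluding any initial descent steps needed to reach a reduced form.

D = 96, ⌊√D⌋ = 9
river: ρ → (5,6,-3)
river: ρ → (-3,6,5)
river: ρ → (5,4,-4)
river: ρ → (-4,4,5)
ρ-cycle length = 4 (tail of 0 descent steps not counted)

4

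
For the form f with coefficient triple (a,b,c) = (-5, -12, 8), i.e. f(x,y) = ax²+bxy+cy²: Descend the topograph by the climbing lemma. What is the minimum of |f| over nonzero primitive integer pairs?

descent: ρ → (8,12,-5)  [lands on river]
river: ρ → (-5,8,12)
river: ρ → (12,16,-1)
river: ρ → (-1,16,12)
river: ρ → (12,8,-5)
river: ρ → (-5,12,8)
river: ρ → (8,4,-9)
river: ρ → (-9,14,3)
river: ρ → (3,16,-4)
river: ρ → (-4,16,3)
river: ρ → (3,14,-9)
river: ρ → (-9,4,8)
closes: descent 1, river 12
min |a| on river = 1

1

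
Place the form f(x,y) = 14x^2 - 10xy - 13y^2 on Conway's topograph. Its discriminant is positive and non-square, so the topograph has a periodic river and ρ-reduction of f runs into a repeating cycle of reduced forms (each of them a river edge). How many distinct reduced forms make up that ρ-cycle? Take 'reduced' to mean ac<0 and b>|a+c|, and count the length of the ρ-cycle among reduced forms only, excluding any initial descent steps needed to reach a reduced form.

D = 828, ⌊√D⌋ = 28
descent: ρ → (-13,10,14)  [lands on river]
river: ρ → (14,18,-9)
river: ρ → (-9,18,14)
river: ρ → (14,10,-13)
river: ρ → (-13,16,11)
river: ρ → (11,28,-1)
river: ρ → (-1,28,11)
river: ρ → (11,16,-13)
ρ-cycle length = 8 (tail of 1 descent step not counted)

8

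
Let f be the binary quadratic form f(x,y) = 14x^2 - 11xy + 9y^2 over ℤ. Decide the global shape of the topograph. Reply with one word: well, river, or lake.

D = b²−4ac = (-11)² − 4·14·9 = -383
D < 0 ⇒ definite ⇒ every region one sign ⇒ single well

well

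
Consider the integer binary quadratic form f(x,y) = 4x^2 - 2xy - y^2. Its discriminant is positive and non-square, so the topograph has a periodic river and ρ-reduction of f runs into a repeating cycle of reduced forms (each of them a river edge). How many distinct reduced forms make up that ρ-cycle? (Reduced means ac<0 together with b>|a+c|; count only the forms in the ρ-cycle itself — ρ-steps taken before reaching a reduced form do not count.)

D = 20, ⌊√D⌋ = 4
descent: ρ → (-1,4,1)  [lands on river]
river: ρ → (1,4,-1)
ρ-cycle length = 2 (tail of 1 descent step not counted)

2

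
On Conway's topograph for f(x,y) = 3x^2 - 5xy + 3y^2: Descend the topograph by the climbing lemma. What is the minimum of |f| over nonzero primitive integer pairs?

translate: b→1 (≡-5 mod 6), so (3,-5,3)→(3,1,1)
flip: (3,1,1)→(1,-1,3)
translate: b→1 (≡-1 mod 2), so (1,-1,3)→(1,1,3)
reduced (well bottom): (1,1,3) with a≤c, −a<b≤a
well minimum = a = 1

1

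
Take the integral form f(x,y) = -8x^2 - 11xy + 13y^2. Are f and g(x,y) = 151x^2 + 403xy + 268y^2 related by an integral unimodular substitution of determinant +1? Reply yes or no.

D₁ = 537, D₂ = 537
river cycle of f (length 16): (13, 11, -8), (-8, 21, 3), (3, 21, -8), (-8, 11, 13), (13, 15, -6), (-6, 21, 4), (4, 19, -11), (-11, 3, 12), (12, 21, -2), (-2, 23, 1), … (6 more)
river cycle of g (length 16): (-8, 21, 3), (3, 21, -8), (-8, 11, 13), (13, 15, -6), (-6, 21, 4), (4, 19, -11), (-11, 3, 12), (12, 21, -2), (-2, 23, 1), (1, 23, -2), … (6 more)
cycles coincide ⇒ equivalent

yes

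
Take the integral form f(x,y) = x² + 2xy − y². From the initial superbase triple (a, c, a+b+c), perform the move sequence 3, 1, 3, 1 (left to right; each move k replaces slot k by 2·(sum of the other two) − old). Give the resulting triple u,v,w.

start (1,-1,2) = (f(1,0),f(0,1),f(1,1))
replace slot 3: 2·(1+(-1)) − 2 = -2 → (1,-1,-2)
replace slot 1: 2·((-1)+(-2)) − 1 = -7 → (-7,-1,-2)
replace slot 3: 2·((-7)+(-1)) − (-2) = -14 → (-7,-1,-14)
replace slot 1: 2·((-1)+(-14)) − (-7) = -23 → (-23,-1,-14)

-23,-1,-14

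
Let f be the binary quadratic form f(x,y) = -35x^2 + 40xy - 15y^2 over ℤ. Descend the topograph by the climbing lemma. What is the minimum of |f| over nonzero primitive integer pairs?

translate: b→30 (≡-40 mod 70), so (35,-40,15)→(35,30,10)
flip: (35,30,10)→(10,-30,35)
translate: b→10 (≡-30 mod 20), so (10,-30,35)→(10,10,15)
reduced (well bottom): (10,10,15) with a≤c, −a<b≤a
well minimum |f| = |-10| = 10 (negative-definite)

10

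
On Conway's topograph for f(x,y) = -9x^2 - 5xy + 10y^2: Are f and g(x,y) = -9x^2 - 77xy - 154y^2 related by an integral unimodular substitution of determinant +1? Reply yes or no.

D₁ = 385, D₂ = 385
river cycle of f (length 12): (10, 5, -9), (-9, 13, 6), (6, 11, -11), (-11, 11, 6), (6, 13, -9), (-9, 5, 10), (10, 15, -4), (-4, 17, 6), (6, 19, -1), (-1, 19, 6), … (2 more)
river cycle of g (length 12): (-9, 13, 6), (6, 11, -11), (-11, 11, 6), (6, 13, -9), (-9, 5, 10), (10, 15, -4), (-4, 17, 6), (6, 19, -1), (-1, 19, 6), (6, 17, -4), … (2 more)
cycles coincide ⇒ equivalent

yes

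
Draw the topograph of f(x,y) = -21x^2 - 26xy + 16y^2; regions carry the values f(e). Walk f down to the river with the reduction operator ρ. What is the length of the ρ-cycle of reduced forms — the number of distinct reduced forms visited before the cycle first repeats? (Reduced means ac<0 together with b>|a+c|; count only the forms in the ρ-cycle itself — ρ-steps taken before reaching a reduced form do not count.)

D = 2020, ⌊√D⌋ = 44
descent: ρ → (16,26,-21)  [lands on river]
river: ρ → (-21,16,21)
river: ρ → (21,26,-16)
river: ρ → (-16,38,9)
river: ρ → (9,34,-24)
river: ρ → (-24,14,19)
river: ρ → (19,24,-19)
river: ρ → (-19,14,24)
river: ρ → (24,34,-9)
river: ρ → (-9,38,16)
ρ-cycle length = 10 (tail of 1 descent step not counted)

10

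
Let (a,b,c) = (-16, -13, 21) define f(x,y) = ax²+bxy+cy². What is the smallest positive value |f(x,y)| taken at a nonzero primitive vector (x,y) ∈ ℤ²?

descent: ρ → (21,13,-16)  [lands on river]
river: ρ → (-16,19,18)
river: ρ → (18,17,-17)
river: ρ → (-17,17,18)
river: ρ → (18,19,-16)
river: ρ → (-16,13,21)
river: ρ → (21,29,-8)
river: ρ → (-8,35,9)
river: ρ → (9,37,-4)
river: ρ → (-4,35,18)
river: ρ → (18,37,-2)
river: ρ → (-2,35,36)
river: ρ → (36,37,-1)
river: ρ → (-1,37,36)
river: ρ → (36,35,-2)
river: ρ → (-2,37,18)
river: ρ → (18,35,-4)
river: ρ → (-4,37,9)
river: ρ → (9,35,-8)
river: ρ → (-8,29,21)
closes: descent 1, river 20
min |a| on river = 1

1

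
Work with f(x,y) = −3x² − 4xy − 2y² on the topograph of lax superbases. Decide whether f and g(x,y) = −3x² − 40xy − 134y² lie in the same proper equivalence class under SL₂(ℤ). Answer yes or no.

D₁ = -8, D₂ = -8
f is negative-definite; reduce −f:
−f: translate: b→-2 (≡4 mod 6), so (3,4,2)→(3,-2,1)
−f: flip: (3,-2,1)→(1,2,3)
−f: translate: b→0 (≡2 mod 2), so (1,2,3)→(1,0,2)
−f: reduced (well bottom): (1,0,2) with a≤c, −a<b≤a
flip sign back: reduced form of f is (-1,0,-2)
g is negative-definite; reduce −g:
−g: translate: b→-2 (≡40 mod 6), so (3,40,134)→(3,-2,1)
−g: flip: (3,-2,1)→(1,2,3)
−g: translate: b→0 (≡2 mod 2), so (1,2,3)→(1,0,2)
−g: reduced (well bottom): (1,0,2) with a≤c, −a<b≤a
flip sign back: reduced form of g is (-1,0,-2)
reduced forms (-1, 0, -2) vs (-1, 0, -2) ⇒ equivalent

yes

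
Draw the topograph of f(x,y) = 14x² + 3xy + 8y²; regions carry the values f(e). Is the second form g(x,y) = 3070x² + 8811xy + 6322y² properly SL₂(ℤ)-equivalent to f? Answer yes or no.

D₁ = -439, D₂ = -439
f: flip: (14,3,8)→(8,-3,14)
f: reduced (well bottom): (8,-3,14) with a≤c, −a<b≤a
g: translate: b→2671 (≡8811 mod 6140), so (3070,8811,6322)→(3070,2671,581)
g: flip: (3070,2671,581)→(581,-2671,3070)
g: translate: b→-347 (≡-2671 mod 1162), so (581,-2671,3070)→(581,-347,52)
g: flip: (581,-347,52)→(52,347,581)
g: translate: b→35 (≡347 mod 104), so (52,347,581)→(52,35,8)
g: flip: (52,35,8)→(8,-35,52)
g: translate: b→-3 (≡-35 mod 16), so (8,-35,52)→(8,-3,14)
g: reduced (well bottom): (8,-3,14) with a≤c, −a<b≤a
reduced forms (8, -3, 14) vs (8, -3, 14) ⇒ equivalent

yes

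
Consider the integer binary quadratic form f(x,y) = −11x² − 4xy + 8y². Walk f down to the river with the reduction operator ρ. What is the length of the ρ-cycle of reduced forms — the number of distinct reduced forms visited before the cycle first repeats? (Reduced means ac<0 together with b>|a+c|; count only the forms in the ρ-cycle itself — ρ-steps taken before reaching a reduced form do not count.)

D = 368, ⌊√D⌋ = 19
descent: ρ → (8,4,-11)  [lands on river]
river: ρ → (-11,18,1)
river: ρ → (1,18,-11)
river: ρ → (-11,4,8)
river: ρ → (8,12,-7)
river: ρ → (-7,16,4)
river: ρ → (4,16,-7)
river: ρ → (-7,12,8)
ρ-cycle length = 8 (tail of 1 descent step not counted)

8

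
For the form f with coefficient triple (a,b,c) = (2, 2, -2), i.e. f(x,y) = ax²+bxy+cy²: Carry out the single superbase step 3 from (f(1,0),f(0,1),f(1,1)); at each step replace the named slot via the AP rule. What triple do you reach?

start (2,-2,2) = (f(1,0),f(0,1),f(1,1))
replace slot 3: 2·(2+(-2)) − 2 = -2 → (2,-2,-2)

2,-2,-2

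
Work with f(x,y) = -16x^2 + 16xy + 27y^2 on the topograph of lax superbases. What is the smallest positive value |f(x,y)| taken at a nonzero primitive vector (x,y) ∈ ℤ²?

river: ρ → (27,38,-5)
river: ρ → (-5,42,11)
river: ρ → (11,24,-32)
river: ρ → (-32,40,3)
river: ρ → (3,44,-4)
river: ρ → (-4,44,3)
river: ρ → (3,40,-32)
river: ρ → (-32,24,11)
river: ρ → (11,42,-5)
river: ρ → (-5,38,27)
river: ρ → (27,16,-16)
river: ρ → (-16,16,27)
closes: descent 0, river 12
min |a| on river = 3

3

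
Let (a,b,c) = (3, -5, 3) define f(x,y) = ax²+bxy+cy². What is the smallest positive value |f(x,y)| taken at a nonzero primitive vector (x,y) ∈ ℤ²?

translate: b→1 (≡-5 mod 6), so (3,-5,3)→(3,1,1)
flip: (3,1,1)→(1,-1,3)
translate: b→1 (≡-1 mod 2), so (1,-1,3)→(1,1,3)
reduced (well bottom): (1,1,3) with a≤c, −a<b≤a
well minimum = a = 1

1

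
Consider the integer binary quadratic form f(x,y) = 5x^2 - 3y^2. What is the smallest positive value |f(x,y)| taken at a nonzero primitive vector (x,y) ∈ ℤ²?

descent: ρ → (-3,6,2)  [lands on river]
river: ρ → (2,6,-3)
closes: descent 1, river 2
min |a| on river = 2

2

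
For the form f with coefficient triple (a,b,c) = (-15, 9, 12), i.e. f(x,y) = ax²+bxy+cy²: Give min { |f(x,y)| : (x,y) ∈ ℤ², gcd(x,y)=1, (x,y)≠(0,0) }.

river: ρ → (12,15,-12)
river: ρ → (-12,9,15)
river: ρ → (15,21,-6)
river: ρ → (-6,27,3)
river: ρ → (3,27,-6)
river: ρ → (-6,21,15)
river: ρ → (15,9,-12)
river: ρ → (-12,15,12)
river: ρ → (12,9,-15)
river: ρ → (-15,21,6)
river: ρ → (6,27,-3)
river: ρ → (-3,27,6)
river: ρ → (6,21,-15)
river: ρ → (-15,9,12)
closes: descent 0, river 14
min |a| on river = 3

3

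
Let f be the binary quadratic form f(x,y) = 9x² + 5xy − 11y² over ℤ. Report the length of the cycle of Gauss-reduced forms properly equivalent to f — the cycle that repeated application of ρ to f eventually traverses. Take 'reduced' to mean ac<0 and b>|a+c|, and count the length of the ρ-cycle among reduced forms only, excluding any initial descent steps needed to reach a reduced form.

D = 421, ⌊√D⌋ = 20
river: ρ → (-11,17,3)
river: ρ → (3,19,-5)
river: ρ → (-5,11,15)
river: ρ → (15,19,-1)
river: ρ → (-1,19,15)
river: ρ → (15,11,-5)
river: ρ → (-5,19,3)
river: ρ → (3,17,-11)
river: ρ → (-11,5,9)
river: ρ → (9,13,-7)
river: ρ → (-7,15,7)
river: ρ → (7,13,-9)
river: ρ → (-9,5,11)
river: ρ → (11,17,-3)
river: ρ → (-3,19,5)
river: ρ → (5,11,-15)
river: ρ → (-15,19,1)
river: ρ → (1,19,-15)
river: ρ → (-15,11,5)
river: ρ → (5,19,-3)
river: ρ → (-3,17,11)
river: ρ → (11,5,-9)
river: ρ → (-9,13,7)
river: ρ → (7,15,-7)
river: ρ → (-7,13,9)
river: ρ → (9,5,-11)
ρ-cycle length = 26 (tail of 0 descent steps not counted)

26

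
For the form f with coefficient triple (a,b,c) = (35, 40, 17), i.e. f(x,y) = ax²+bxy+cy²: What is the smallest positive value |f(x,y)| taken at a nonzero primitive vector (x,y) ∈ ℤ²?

translate: b→-30 (≡40 mod 70), so (35,40,17)→(35,-30,12)
flip: (35,-30,12)→(12,30,35)
translate: b→6 (≡30 mod 24), so (12,30,35)→(12,6,17)
reduced (well bottom): (12,6,17) with a≤c, −a<b≤a
well minimum = a = 12

12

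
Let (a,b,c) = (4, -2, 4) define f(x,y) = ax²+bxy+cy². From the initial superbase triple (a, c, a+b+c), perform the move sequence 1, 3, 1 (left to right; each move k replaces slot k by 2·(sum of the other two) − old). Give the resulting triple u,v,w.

start (4,4,6) = (f(1,0),f(0,1),f(1,1))
replace slot 1: 2·(4+6) − 4 = 16 → (16,4,6)
replace slot 3: 2·(16+4) − 6 = 34 → (16,4,34)
replace slot 1: 2·(4+34) − 16 = 60 → (60,4,34)

60,4,34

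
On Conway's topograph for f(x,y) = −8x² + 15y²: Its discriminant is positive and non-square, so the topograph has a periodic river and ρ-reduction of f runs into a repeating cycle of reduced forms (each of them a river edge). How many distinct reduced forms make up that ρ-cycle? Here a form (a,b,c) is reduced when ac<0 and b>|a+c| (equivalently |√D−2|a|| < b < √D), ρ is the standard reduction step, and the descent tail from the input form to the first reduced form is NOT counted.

D = 480, ⌊√D⌋ = 21
descent: ρ → (15,0,-8)
descent: ρ → (-8,16,7)  [lands on river]
river: ρ → (7,12,-12)
river: ρ → (-12,12,7)
river: ρ → (7,16,-8)
ρ-cycle length = 4 (tail of 2 descent steps not counted)

4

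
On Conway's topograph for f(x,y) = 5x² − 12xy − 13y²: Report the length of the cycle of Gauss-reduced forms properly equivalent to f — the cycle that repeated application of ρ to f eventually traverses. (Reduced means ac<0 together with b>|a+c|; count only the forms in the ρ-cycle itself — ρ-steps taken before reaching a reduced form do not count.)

D = 404, ⌊√D⌋ = 20
descent: ρ → (-13,12,5)  [lands on river]
river: ρ → (5,18,-4)
river: ρ → (-4,14,13)
river: ρ → (13,12,-5)
river: ρ → (-5,18,4)
river: ρ → (4,14,-13)
ρ-cycle length = 6 (tail of 1 descent step not counted)

6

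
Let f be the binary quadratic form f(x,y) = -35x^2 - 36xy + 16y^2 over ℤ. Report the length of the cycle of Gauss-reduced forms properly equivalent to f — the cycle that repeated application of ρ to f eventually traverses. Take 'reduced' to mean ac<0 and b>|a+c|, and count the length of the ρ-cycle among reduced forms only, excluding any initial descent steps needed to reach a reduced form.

D = 3536, ⌊√D⌋ = 59
descent: ρ → (16,36,-35)  [lands on river]
river: ρ → (-35,34,17)
river: ρ → (17,34,-35)
river: ρ → (-35,36,16)
river: ρ → (16,28,-43)
river: ρ → (-43,58,1)
river: ρ → (1,58,-43)
river: ρ → (-43,28,16)
ρ-cycle length = 8 (tail of 1 descent step not counted)

8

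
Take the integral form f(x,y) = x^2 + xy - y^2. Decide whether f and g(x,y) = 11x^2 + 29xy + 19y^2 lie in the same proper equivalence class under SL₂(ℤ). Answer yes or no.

D₁ = 5, D₂ = 5
river cycle of f (length 2): (-1, 1, 1), (1, 1, -1)
river cycle of g (length 2): (1, 1, -1), (-1, 1, 1)
cycles coincide ⇒ equivalent

yes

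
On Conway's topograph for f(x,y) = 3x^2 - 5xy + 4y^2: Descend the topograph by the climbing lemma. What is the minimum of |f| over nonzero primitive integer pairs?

translate: b→1 (≡-5 mod 6), so (3,-5,4)→(3,1,2)
flip: (3,1,2)→(2,-1,3)
reduced (well bottom): (2,-1,3) with a≤c, −a<b≤a
well minimum = a = 2

2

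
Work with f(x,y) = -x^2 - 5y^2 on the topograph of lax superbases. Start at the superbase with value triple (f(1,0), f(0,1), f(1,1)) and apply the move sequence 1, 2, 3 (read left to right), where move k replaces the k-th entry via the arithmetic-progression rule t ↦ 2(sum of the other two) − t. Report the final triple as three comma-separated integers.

start (-1,-5,-6) = (f(1,0),f(0,1),f(1,1))
replace slot 1: 2·((-5)+(-6)) − (-1) = -21 → (-21,-5,-6)
replace slot 2: 2·((-21)+(-6)) − (-5) = -49 → (-21,-49,-6)
replace slot 3: 2·((-21)+(-49)) − (-6) = -134 → (-21,-49,-134)

-21,-49,-134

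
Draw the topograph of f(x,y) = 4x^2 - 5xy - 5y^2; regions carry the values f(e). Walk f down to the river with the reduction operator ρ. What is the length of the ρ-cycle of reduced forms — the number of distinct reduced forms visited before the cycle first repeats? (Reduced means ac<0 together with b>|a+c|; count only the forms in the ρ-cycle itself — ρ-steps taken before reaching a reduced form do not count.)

D = 105, ⌊√D⌋ = 10
descent: ρ → (-5,5,4)  [lands on river]
river: ρ → (4,3,-6)
river: ρ → (-6,9,1)
river: ρ → (1,9,-6)
river: ρ → (-6,3,4)
river: ρ → (4,5,-5)
ρ-cycle length = 6 (tail of 1 descent step not counted)

6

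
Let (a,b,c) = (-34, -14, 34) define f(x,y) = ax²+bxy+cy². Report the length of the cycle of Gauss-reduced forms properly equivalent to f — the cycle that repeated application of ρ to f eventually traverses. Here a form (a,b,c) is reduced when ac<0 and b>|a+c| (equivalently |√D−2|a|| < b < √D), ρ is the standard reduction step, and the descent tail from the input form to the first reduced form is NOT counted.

D = 4820, ⌊√D⌋ = 69
descent: ρ → (34,14,-34)  [lands on river]
river: ρ → (-34,54,14)
river: ρ → (14,58,-26)
river: ρ → (-26,46,26)
river: ρ → (26,58,-14)
river: ρ → (-14,54,34)
ρ-cycle length = 6 (tail of 1 descent step not counted)

6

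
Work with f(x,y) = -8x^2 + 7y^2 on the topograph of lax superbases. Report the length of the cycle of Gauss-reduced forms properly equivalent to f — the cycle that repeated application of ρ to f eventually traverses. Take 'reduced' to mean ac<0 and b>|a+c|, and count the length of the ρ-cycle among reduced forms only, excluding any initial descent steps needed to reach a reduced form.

D = 224, ⌊√D⌋ = 14
descent: ρ → (7,14,-1)  [lands on river]
river: ρ → (-1,14,7)
ρ-cycle length = 2 (tail of 1 descent step not counted)

2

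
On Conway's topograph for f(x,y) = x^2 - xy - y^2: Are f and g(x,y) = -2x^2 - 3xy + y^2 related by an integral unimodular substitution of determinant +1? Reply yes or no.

D₁ = 5, D₂ = 17
discriminants differ ⇒ not SL₂(ℤ)-equivalent

no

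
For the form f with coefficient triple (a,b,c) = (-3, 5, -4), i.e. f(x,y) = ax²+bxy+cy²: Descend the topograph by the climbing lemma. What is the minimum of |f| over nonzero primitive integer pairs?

translate: b→1 (≡-5 mod 6), so (3,-5,4)→(3,1,2)
flip: (3,1,2)→(2,-1,3)
reduced (well bottom): (2,-1,3) with a≤c, −a<b≤a
well minimum |f| = |-2| = 2 (negative-definite)

2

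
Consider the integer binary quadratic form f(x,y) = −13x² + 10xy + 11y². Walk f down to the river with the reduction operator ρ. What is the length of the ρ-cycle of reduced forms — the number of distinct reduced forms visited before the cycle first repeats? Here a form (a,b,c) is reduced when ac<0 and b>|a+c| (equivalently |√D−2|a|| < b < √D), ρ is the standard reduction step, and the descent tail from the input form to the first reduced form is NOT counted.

D = 672, ⌊√D⌋ = 25
river: ρ → (11,12,-12)
river: ρ → (-12,12,11)
river: ρ → (11,10,-13)
river: ρ → (-13,16,8)
river: ρ → (8,16,-13)
river: ρ → (-13,10,11)
ρ-cycle length = 6 (tail of 0 descent steps not counted)

6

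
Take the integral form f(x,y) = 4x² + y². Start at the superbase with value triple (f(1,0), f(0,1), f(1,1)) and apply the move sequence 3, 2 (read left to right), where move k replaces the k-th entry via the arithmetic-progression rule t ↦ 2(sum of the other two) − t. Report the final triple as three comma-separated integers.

start (4,1,5) = (f(1,0),f(0,1),f(1,1))
replace slot 3: 2·(4+1) − 5 = 5 → (4,1,5)
replace slot 2: 2·(4+5) − 1 = 17 → (4,17,5)

4,17,5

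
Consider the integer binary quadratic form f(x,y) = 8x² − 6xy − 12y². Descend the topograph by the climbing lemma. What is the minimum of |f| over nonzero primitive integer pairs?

descent: ρ → (-12,6,8)  [lands on river]
river: ρ → (8,10,-10)
river: ρ → (-10,10,8)
river: ρ → (8,6,-12)
river: ρ → (-12,18,2)
river: ρ → (2,18,-12)
closes: descent 1, river 6
min |a| on river = 2

2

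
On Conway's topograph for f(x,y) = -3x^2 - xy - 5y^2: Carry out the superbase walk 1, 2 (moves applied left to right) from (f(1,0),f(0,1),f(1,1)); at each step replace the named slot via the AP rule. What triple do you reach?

start (-3,-5,-9) = (f(1,0),f(0,1),f(1,1))
replace slot 1: 2·((-5)+(-9)) − (-3) = -25 → (-25,-5,-9)
replace slot 2: 2·((-25)+(-9)) − (-5) = -63 → (-25,-63,-9)

-25,-63,-9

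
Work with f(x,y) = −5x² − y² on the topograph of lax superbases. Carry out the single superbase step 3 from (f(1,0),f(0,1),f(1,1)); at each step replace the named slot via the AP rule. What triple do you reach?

start (-5,-1,-6) = (f(1,0),f(0,1),f(1,1))
replace slot 3: 2·((-5)+(-1)) − (-6) = -6 → (-5,-1,-6)

-5,-1,-6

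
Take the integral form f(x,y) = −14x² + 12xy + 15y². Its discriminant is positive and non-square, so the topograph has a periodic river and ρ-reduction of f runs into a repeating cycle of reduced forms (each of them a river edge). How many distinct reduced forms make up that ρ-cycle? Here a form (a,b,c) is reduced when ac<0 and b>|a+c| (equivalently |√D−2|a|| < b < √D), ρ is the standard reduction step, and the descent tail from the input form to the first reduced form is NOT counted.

D = 984, ⌊√D⌋ = 31
river: ρ → (15,18,-11)
river: ρ → (-11,26,7)
river: ρ → (7,30,-3)
river: ρ → (-3,30,7)
river: ρ → (7,26,-11)
river: ρ → (-11,18,15)
river: ρ → (15,12,-14)
river: ρ → (-14,16,13)
river: ρ → (13,10,-17)
river: ρ → (-17,24,6)
river: ρ → (6,24,-17)
river: ρ → (-17,10,13)
river: ρ → (13,16,-14)
river: ρ → (-14,12,15)
ρ-cycle length = 14 (tail of 0 descent steps not counted)

14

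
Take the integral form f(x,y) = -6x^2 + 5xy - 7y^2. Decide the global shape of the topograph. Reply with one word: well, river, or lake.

D = b²−4ac = 5² − 4·(-6)·(-7) = -143
D < 0 ⇒ definite ⇒ every region one sign ⇒ single well

well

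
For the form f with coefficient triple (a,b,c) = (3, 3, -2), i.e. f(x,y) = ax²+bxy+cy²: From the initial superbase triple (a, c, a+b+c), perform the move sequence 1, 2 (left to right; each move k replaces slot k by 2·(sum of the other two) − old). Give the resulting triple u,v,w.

start (3,-2,4) = (f(1,0),f(0,1),f(1,1))
replace slot 1: 2·((-2)+4) − 3 = 1 → (1,-2,4)
replace slot 2: 2·(1+4) − (-2) = 12 → (1,12,4)

1,12,4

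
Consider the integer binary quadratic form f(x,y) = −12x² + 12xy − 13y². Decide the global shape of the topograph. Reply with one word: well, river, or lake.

D = b²−4ac = 12² − 4·(-12)·(-13) = -480
D < 0 ⇒ definite ⇒ every region one sign ⇒ single well

well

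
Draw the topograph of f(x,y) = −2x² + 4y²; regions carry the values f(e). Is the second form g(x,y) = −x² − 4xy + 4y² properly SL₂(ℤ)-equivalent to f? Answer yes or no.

D₁ = 32, D₂ = 32
river cycle of f (length 2): (-2, 4, 2), (2, 4, -2)
river cycle of g (length 2): (4, 4, -1), (-1, 4, 4)
cycles differ ⇒ inequivalent

no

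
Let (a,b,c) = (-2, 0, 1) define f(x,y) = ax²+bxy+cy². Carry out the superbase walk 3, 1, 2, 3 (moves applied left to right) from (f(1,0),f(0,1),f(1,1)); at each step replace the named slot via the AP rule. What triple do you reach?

start (-2,1,-1) = (f(1,0),f(0,1),f(1,1))
replace slot 3: 2·((-2)+1) − (-1) = -1 → (-2,1,-1)
replace slot 1: 2·(1+(-1)) − (-2) = 2 → (2,1,-1)
replace slot 2: 2·(2+(-1)) − 1 = 1 → (2,1,-1)
replace slot 3: 2·(2+1) − (-1) = 7 → (2,1,7)

2,1,7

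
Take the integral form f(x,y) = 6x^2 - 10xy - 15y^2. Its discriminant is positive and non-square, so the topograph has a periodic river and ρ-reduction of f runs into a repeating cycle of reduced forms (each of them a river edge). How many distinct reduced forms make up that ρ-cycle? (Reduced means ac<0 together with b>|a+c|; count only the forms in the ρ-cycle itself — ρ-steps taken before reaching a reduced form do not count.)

D = 460, ⌊√D⌋ = 21
descent: ρ → (-15,10,6)  [lands on river]
river: ρ → (6,14,-11)
river: ρ → (-11,8,9)
river: ρ → (9,10,-10)
river: ρ → (-10,10,9)
river: ρ → (9,8,-11)
river: ρ → (-11,14,6)
river: ρ → (6,10,-15)
river: ρ → (-15,20,1)
river: ρ → (1,20,-15)
ρ-cycle length = 10 (tail of 1 descent step not counted)

10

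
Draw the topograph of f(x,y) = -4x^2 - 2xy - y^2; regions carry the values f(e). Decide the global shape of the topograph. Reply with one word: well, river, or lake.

D = b²−4ac = (-2)² − 4·(-4)·(-1) = -12
D < 0 ⇒ definite ⇒ every region one sign ⇒ single well

well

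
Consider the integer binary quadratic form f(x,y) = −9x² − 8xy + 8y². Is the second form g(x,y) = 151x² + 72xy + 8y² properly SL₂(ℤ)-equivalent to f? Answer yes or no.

D₁ = 352, D₂ = 352
river cycle of f (length 6): (8, 8, -9), (-9, 10, 7), (7, 18, -1), (-1, 18, 7), (7, 10, -9), (-9, 8, 8)
river cycle of g (length 6): (8, 8, -9), (-9, 10, 7), (7, 18, -1), (-1, 18, 7), (7, 10, -9), (-9, 8, 8)
cycles coincide ⇒ equivalent

yes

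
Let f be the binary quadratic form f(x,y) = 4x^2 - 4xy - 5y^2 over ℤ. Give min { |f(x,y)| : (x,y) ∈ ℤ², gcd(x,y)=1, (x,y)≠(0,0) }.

descent: ρ → (-5,4,4)  [lands on river]
river: ρ → (4,4,-5)
river: ρ → (-5,6,3)
river: ρ → (3,6,-5)
closes: descent 1, river 4
min |a| on river = 3

3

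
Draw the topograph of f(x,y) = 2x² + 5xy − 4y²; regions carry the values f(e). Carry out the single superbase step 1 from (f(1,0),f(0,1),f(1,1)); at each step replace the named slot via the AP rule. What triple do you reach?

start (2,-4,3) = (f(1,0),f(0,1),f(1,1))
replace slot 1: 2·((-4)+3) − 2 = -4 → (-4,-4,3)

-4,-4,3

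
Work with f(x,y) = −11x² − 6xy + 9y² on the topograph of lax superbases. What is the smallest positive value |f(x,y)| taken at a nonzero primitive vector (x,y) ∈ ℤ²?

descent: ρ → (9,6,-11)  [lands on river]
river: ρ → (-11,16,4)
river: ρ → (4,16,-11)
river: ρ → (-11,6,9)
river: ρ → (9,12,-8)
river: ρ → (-8,20,1)
river: ρ → (1,20,-8)
river: ρ → (-8,12,9)
closes: descent 1, river 8
min |a| on river = 1

1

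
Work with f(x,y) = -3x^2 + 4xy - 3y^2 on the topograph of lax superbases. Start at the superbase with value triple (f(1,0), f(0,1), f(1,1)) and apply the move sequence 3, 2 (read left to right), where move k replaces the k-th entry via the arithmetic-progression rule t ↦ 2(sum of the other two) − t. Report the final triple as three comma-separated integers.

start (-3,-3,-2) = (f(1,0),f(0,1),f(1,1))
replace slot 3: 2·((-3)+(-3)) − (-2) = -10 → (-3,-3,-10)
replace slot 2: 2·((-3)+(-10)) − (-3) = -23 → (-3,-23,-10)

-3,-23,-10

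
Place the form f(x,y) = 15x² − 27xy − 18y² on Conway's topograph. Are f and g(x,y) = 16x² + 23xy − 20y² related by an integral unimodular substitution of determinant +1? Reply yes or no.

D₁ = 1809, D₂ = 1809
river cycle of f (length 14): (-18, 27, 15), (15, 33, -12), (-12, 39, 6), (6, 33, -30), (-30, 27, 9), (9, 27, -30), (-30, 33, 6), (6, 39, -12), (-12, 33, 15), (15, 27, -18), … (4 more)
river cycle of g (length 38): (-20, 17, 19), (19, 21, -18), (-18, 15, 22), (22, 29, -11), (-11, 37, 10), (10, 23, -32), (-32, 41, 1), (1, 41, -32), (-32, 23, 10), (10, 37, -11), … (28 more)
cycles differ ⇒ inequivalent

no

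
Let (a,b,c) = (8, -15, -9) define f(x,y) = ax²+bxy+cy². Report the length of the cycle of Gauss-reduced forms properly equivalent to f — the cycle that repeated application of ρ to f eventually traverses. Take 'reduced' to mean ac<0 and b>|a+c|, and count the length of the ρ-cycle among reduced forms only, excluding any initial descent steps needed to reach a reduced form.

D = 513, ⌊√D⌋ = 22
descent: ρ → (-9,15,8)  [lands on river]
river: ρ → (8,17,-7)
river: ρ → (-7,11,14)
river: ρ → (14,17,-4)
river: ρ → (-4,15,18)
river: ρ → (18,21,-1)
river: ρ → (-1,21,18)
river: ρ → (18,15,-4)
river: ρ → (-4,17,14)
river: ρ → (14,11,-7)
river: ρ → (-7,17,8)
river: ρ → (8,15,-9)
river: ρ → (-9,21,2)
river: ρ → (2,19,-19)
river: ρ → (-19,19,2)
river: ρ → (2,21,-9)
ρ-cycle length = 16 (tail of 1 descent step not counted)

16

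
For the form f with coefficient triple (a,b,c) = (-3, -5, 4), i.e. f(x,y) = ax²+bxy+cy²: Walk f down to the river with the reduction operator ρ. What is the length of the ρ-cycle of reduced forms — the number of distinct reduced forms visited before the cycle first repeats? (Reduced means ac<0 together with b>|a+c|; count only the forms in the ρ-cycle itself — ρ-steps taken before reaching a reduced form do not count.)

D = 73, ⌊√D⌋ = 8
descent: ρ → (4,5,-3)  [lands on river]
river: ρ → (-3,7,2)
river: ρ → (2,5,-6)
river: ρ → (-6,7,1)
river: ρ → (1,7,-6)
river: ρ → (-6,5,2)
river: ρ → (2,7,-3)
river: ρ → (-3,5,4)
river: ρ → (4,3,-4)
river: ρ → (-4,5,3)
river: ρ → (3,7,-2)
river: ρ → (-2,5,6)
river: ρ → (6,7,-1)
river: ρ → (-1,7,6)
river: ρ → (6,5,-2)
river: ρ → (-2,7,3)
river: ρ → (3,5,-4)
river: ρ → (-4,3,4)
ρ-cycle length = 18 (tail of 1 descent step not counted)

18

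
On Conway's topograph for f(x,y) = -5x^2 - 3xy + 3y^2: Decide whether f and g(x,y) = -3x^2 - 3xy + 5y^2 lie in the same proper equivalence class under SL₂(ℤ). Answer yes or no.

D₁ = 69, D₂ = 69
river cycle of f (length 4): (3, 3, -5), (-5, 7, 1), (1, 7, -5), (-5, 3, 3)
river cycle of g (length 4): (5, 3, -3), (-3, 3, 5), (5, 7, -1), (-1, 7, 5)
cycles differ ⇒ inequivalent

no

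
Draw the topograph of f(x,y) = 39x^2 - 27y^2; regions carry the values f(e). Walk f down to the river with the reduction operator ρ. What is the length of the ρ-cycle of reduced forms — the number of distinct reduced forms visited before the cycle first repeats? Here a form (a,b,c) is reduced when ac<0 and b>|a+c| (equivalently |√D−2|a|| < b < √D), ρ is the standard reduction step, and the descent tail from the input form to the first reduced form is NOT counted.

D = 4212, ⌊√D⌋ = 64
descent: ρ → (-27,54,12)  [lands on river]
river: ρ → (12,42,-51)
river: ρ → (-51,60,3)
river: ρ → (3,60,-51)
river: ρ → (-51,42,12)
river: ρ → (12,54,-27)
ρ-cycle length = 6 (tail of 1 descent step not counted)

6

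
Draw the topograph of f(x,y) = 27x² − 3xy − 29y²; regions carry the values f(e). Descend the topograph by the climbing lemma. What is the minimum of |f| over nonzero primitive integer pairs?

descent: ρ → (-29,3,27)  [lands on river]
river: ρ → (27,51,-5)
river: ρ → (-5,49,37)
river: ρ → (37,25,-17)
river: ρ → (-17,43,19)
river: ρ → (19,33,-27)
river: ρ → (-27,21,25)
river: ρ → (25,29,-23)
river: ρ → (-23,17,31)
river: ρ → (31,45,-9)
river: ρ → (-9,45,31)
river: ρ → (31,17,-23)
river: ρ → (-23,29,25)
river: ρ → (25,21,-27)
river: ρ → (-27,33,19)
river: ρ → (19,43,-17)
river: ρ → (-17,25,37)
river: ρ → (37,49,-5)
river: ρ → (-5,51,27)
river: ρ → (27,3,-29)
river: ρ → (-29,55,1)
river: ρ → (1,55,-29)
closes: descent 1, river 22
min |a| on river = 1

1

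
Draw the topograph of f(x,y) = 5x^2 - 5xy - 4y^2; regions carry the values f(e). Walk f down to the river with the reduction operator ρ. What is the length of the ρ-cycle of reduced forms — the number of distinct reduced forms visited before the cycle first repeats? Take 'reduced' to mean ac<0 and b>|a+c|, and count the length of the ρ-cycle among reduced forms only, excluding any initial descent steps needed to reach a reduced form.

D = 105, ⌊√D⌋ = 10
descent: ρ → (-4,5,5)  [lands on river]
river: ρ → (5,5,-4)
river: ρ → (-4,3,6)
river: ρ → (6,9,-1)
river: ρ → (-1,9,6)
river: ρ → (6,3,-4)
ρ-cycle length = 6 (tail of 1 descent step not counted)

6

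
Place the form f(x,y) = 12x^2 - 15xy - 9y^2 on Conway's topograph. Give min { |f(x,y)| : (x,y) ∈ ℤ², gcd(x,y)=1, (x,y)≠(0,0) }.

descent: ρ → (-9,15,12)  [lands on river]
river: ρ → (12,9,-12)
river: ρ → (-12,15,9)
river: ρ → (9,21,-6)
river: ρ → (-6,15,18)
river: ρ → (18,21,-3)
river: ρ → (-3,21,18)
river: ρ → (18,15,-6)
river: ρ → (-6,21,9)
river: ρ → (9,15,-12)
river: ρ → (-12,9,12)
river: ρ → (12,15,-9)
river: ρ → (-9,21,6)
river: ρ → (6,15,-18)
river: ρ → (-18,21,3)
river: ρ → (3,21,-18)
river: ρ → (-18,15,6)
river: ρ → (6,21,-9)
closes: descent 1, river 18
min |a| on river = 3

3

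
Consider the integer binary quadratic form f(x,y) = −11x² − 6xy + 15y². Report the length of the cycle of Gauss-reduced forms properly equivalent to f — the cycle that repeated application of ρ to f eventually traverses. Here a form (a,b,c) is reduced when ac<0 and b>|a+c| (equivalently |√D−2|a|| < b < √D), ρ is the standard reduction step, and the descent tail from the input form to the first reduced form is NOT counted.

D = 696, ⌊√D⌋ = 26
descent: ρ → (15,6,-11)  [lands on river]
river: ρ → (-11,16,10)
river: ρ → (10,24,-3)
river: ρ → (-3,24,10)
river: ρ → (10,16,-11)
river: ρ → (-11,6,15)
river: ρ → (15,24,-2)
river: ρ → (-2,24,15)
ρ-cycle length = 8 (tail of 1 descent step not counted)

8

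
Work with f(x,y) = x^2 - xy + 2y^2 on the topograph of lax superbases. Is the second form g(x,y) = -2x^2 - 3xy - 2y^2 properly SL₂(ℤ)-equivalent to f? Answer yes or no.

D₁ = -7, D₂ = -7
f: translate: b→1 (≡-1 mod 2), so (1,-1,2)→(1,1,2)
f: reduced (well bottom): (1,1,2) with a≤c, −a<b≤a
g is negative-definite; reduce −g:
−g: translate: b→-1 (≡3 mod 4), so (2,3,2)→(2,-1,1)
−g: flip: (2,-1,1)→(1,1,2)
−g: reduced (well bottom): (1,1,2) with a≤c, −a<b≤a
flip sign back: reduced form of g is (-1,-1,-2)
reduced forms (1, 1, 2) vs (-1, -1, -2) ⇒ inequivalent

no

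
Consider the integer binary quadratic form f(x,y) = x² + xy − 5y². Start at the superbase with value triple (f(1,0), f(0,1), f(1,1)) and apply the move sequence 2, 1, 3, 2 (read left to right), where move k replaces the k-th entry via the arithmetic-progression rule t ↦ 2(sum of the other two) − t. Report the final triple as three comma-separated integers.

start (1,-5,-3) = (f(1,0),f(0,1),f(1,1))
replace slot 2: 2·(1+(-3)) − (-5) = 1 → (1,1,-3)
replace slot 1: 2·(1+(-3)) − 1 = -5 → (-5,1,-3)
replace slot 3: 2·((-5)+1) − (-3) = -5 → (-5,1,-5)
replace slot 2: 2·((-5)+(-5)) − 1 = -21 → (-5,-21,-5)

-5,-21,-5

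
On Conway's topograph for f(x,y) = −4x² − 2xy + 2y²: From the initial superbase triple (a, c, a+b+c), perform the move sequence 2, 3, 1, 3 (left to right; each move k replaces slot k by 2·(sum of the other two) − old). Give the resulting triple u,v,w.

start (-4,2,-4) = (f(1,0),f(0,1),f(1,1))
replace slot 2: 2·((-4)+(-4)) − 2 = -18 → (-4,-18,-4)
replace slot 3: 2·((-4)+(-18)) − (-4) = -40 → (-4,-18,-40)
replace slot 1: 2·((-18)+(-40)) − (-4) = -112 → (-112,-18,-40)
replace slot 3: 2·((-112)+(-18)) − (-40) = -220 → (-112,-18,-220)

-112,-18,-220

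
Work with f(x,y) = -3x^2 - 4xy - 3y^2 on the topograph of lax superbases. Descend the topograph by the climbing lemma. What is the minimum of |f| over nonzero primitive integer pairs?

translate: b→-2 (≡4 mod 6), so (3,4,3)→(3,-2,2)
flip: (3,-2,2)→(2,2,3)
reduced (well bottom): (2,2,3) with a≤c, −a<b≤a
well minimum |f| = |-2| = 2 (negative-definite)

2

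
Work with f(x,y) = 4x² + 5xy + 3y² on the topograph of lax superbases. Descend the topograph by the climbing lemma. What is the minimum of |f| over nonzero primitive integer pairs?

translate: b→-3 (≡5 mod 8), so (4,5,3)→(4,-3,2)
flip: (4,-3,2)→(2,3,4)
translate: b→-1 (≡3 mod 4), so (2,3,4)→(2,-1,3)
reduced (well bottom): (2,-1,3) with a≤c, −a<b≤a
well minimum = a = 2

2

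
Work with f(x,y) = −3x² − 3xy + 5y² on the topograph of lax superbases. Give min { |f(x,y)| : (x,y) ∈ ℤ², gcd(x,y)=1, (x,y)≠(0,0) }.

descent: ρ → (5,3,-3)  [lands on river]
river: ρ → (-3,3,5)
river: ρ → (5,7,-1)
river: ρ → (-1,7,5)
closes: descent 1, river 4
min |a| on river = 1

1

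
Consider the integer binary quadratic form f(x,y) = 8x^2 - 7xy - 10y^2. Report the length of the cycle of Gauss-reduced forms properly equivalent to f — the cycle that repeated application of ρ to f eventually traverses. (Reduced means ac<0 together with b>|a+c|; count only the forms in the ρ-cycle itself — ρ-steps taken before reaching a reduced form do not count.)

D = 369, ⌊√D⌋ = 19
descent: ρ → (-10,7,8)  [lands on river]
river: ρ → (8,9,-9)
river: ρ → (-9,9,8)
river: ρ → (8,7,-10)
river: ρ → (-10,13,5)
river: ρ → (5,17,-4)
river: ρ → (-4,15,9)
river: ρ → (9,3,-10)
river: ρ → (-10,17,2)
river: ρ → (2,19,-1)
river: ρ → (-1,19,2)
river: ρ → (2,17,-10)
river: ρ → (-10,3,9)
river: ρ → (9,15,-4)
river: ρ → (-4,17,5)
river: ρ → (5,13,-10)
ρ-cycle length = 16 (tail of 1 descent step not counted)

16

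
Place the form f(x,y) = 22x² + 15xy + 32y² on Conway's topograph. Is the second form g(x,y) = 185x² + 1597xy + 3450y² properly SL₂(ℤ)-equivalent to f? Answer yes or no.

D₁ = -2591, D₂ = -2591
f: reduced (well bottom): (22,15,32) with a≤c, −a<b≤a
g: translate: b→117 (≡1597 mod 370), so (185,1597,3450)→(185,117,22)
g: flip: (185,117,22)→(22,-117,185)
g: translate: b→15 (≡-117 mod 44), so (22,-117,185)→(22,15,32)
g: reduced (well bottom): (22,15,32) with a≤c, −a<b≤a
reduced forms (22, 15, 32) vs (22, 15, 32) ⇒ equivalent

yes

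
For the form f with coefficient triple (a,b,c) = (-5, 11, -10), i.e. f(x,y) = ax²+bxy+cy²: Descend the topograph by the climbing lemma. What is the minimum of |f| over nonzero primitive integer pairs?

translate: b→-1 (≡-11 mod 10), so (5,-11,10)→(5,-1,4)
flip: (5,-1,4)→(4,1,5)
reduced (well bottom): (4,1,5) with a≤c, −a<b≤a
well minimum |f| = |-4| = 4 (negative-definite)

4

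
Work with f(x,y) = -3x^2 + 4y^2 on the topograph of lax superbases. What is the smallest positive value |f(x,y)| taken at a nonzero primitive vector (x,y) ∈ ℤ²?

descent: ρ → (4,0,-3)
descent: ρ → (-3,6,1)  [lands on river]
river: ρ → (1,6,-3)
closes: descent 2, river 2
min |a| on river = 1

1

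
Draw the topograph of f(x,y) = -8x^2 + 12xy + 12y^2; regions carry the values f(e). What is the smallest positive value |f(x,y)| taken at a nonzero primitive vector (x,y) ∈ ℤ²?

river: ρ → (12,12,-8)
river: ρ → (-8,20,4)
river: ρ → (4,20,-8)
river: ρ → (-8,12,12)
closes: descent 0, river 4
min |a| on river = 4

4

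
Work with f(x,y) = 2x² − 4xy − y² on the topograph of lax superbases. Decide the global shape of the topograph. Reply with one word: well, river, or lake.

D = b²−4ac = (-4)² − 4·2·(-1) = 24
D > 0 non-square ⇒ indefinite ⇒ periodic river

river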